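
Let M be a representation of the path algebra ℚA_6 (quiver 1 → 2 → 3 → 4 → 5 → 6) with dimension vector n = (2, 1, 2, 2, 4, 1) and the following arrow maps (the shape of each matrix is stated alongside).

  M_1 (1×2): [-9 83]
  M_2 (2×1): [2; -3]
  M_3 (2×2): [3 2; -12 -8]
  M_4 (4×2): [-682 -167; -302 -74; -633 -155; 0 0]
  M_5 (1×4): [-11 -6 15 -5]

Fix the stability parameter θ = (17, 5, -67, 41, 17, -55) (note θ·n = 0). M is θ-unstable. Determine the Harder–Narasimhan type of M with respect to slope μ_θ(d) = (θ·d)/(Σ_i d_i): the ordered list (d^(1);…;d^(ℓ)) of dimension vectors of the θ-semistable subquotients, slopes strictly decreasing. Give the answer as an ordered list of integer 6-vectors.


Interval decomposition of M: I[1,1], I[1,3], I[3,6], I[4,5], I[5,5]^2.
HN type (ℓ=5): μ^(1)=29; μ^(2)=17; μ^(3)=1; μ^(4)=-15; μ^(5)=-67

((0, 0, 0, 1, 1, 0); (1, 0, 0, 0, 2, 0); (0, 0, 0, 1, 1, 1); (1, 1, 1, 0, 0, 0); (0, 0, 1, 0, 0, 0))


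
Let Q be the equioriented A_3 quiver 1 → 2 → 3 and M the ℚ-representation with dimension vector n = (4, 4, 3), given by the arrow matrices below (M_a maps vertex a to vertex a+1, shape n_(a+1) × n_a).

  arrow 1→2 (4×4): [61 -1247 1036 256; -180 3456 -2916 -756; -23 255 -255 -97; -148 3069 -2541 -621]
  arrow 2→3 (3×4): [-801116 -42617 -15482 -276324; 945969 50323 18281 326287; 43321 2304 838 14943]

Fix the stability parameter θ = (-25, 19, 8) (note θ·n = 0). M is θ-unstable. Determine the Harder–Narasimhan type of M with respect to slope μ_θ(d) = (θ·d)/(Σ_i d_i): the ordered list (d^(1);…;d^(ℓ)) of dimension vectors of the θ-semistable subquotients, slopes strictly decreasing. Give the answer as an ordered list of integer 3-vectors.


Barcode: M ≅ I[1,1], I[1,2], I[1,3]^2, I[2,3]. HN layers by μ_θ (3 steps, strictly decreasing):
  μ^(1)=19; μ^(2)=27/2; μ^(3)=-25

((0, 1, 0); (0, 3, 3); (4, 0, 0))


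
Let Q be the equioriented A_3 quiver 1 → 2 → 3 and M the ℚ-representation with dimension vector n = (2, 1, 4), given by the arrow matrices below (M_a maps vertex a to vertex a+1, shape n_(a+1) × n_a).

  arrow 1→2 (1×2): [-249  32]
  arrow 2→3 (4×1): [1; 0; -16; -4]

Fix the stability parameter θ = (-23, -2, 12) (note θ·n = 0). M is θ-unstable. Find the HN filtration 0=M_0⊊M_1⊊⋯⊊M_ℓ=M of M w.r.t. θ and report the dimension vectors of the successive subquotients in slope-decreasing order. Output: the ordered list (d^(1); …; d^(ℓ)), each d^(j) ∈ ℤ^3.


Interval decomposition of M: I[1,1], I[1,3], I[3,3]^3.
HN type (ℓ=3): μ^(1)=12; μ^(2)=-2; μ^(3)=-23

((0, 0, 4); (0, 1, 0); (2, 0, 0))


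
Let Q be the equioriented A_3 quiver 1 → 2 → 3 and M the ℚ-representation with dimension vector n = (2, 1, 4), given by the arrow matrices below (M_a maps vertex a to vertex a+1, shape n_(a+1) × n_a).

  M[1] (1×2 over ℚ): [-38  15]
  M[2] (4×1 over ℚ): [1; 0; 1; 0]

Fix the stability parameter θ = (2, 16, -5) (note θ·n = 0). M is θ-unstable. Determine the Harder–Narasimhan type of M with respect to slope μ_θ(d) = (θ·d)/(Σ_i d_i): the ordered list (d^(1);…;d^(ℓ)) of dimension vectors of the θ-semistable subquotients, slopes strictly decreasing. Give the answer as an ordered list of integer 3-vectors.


Via rank(M_{q-1}∘⋯∘M_p): M ≅ I[1,1], I[1,3], I[3,3]^3.
μ_θ-semistable layers: μ^(1)=11/2; μ^(2)=2; μ^(3)=-5

((0, 1, 1); (2, 0, 0); (0, 0, 3))


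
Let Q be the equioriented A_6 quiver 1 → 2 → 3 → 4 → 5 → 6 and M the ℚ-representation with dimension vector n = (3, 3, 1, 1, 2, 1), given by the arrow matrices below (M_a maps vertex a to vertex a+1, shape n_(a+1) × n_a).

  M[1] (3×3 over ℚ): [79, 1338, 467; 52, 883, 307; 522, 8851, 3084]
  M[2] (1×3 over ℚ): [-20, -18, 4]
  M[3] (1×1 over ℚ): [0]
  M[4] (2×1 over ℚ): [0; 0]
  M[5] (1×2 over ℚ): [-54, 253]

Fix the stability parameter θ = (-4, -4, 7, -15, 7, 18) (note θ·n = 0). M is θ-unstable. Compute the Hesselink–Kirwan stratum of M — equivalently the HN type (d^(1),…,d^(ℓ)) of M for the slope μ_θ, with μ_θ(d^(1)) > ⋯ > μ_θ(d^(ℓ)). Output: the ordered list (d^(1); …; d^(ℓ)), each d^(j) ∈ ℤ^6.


Via rank(M_{q-1}∘⋯∘M_p): M ≅ I[1,2]^2, I[1,3], I[4,4], I[5,5], I[5,6].
μ_θ-semistable layers: μ^(1)=18; μ^(2)=7; μ^(3)=-4; μ^(4)=-15

((0, 0, 0, 0, 0, 1); (0, 0, 1, 0, 2, 0); (3, 3, 0, 0, 0, 0); (0, 0, 0, 1, 0, 0))


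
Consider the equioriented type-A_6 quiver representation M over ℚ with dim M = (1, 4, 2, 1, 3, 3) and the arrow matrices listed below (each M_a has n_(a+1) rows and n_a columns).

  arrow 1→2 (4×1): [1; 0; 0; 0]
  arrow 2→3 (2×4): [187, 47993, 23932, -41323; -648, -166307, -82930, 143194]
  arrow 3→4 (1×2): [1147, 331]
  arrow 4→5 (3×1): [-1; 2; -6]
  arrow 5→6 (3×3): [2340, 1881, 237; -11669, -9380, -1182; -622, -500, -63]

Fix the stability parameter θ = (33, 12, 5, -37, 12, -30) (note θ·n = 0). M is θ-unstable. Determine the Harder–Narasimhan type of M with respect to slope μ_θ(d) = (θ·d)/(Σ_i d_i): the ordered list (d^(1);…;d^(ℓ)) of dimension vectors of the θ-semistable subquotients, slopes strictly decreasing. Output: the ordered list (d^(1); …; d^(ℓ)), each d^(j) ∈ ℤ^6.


Via rank(M_{q-1}∘⋯∘M_p): M ≅ I[1,6], I[2,2]^2, I[2,3], I[5,6]^2.
μ_θ-semistable layers: μ^(1)=12; μ^(2)=17/2; μ^(3)=-5/6; μ^(4)=-9

((0, 2, 0, 0, 0, 0); (0, 1, 1, 0, 0, 0); (1, 1, 1, 1, 1, 1); (0, 0, 0, 0, 2, 2))


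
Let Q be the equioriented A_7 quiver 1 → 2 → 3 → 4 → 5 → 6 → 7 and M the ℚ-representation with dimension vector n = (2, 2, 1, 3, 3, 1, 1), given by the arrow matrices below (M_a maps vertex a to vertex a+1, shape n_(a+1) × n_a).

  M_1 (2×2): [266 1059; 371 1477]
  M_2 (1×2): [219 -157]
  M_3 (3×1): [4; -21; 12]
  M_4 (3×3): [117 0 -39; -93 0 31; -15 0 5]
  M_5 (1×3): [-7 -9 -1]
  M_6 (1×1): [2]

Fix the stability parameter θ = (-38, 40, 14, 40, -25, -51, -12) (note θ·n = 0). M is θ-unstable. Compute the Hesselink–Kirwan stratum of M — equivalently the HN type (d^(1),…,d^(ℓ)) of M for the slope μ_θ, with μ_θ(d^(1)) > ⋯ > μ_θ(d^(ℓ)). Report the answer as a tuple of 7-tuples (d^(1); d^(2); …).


Via rank(M_{q-1}∘⋯∘M_p): M ≅ I[1,2], I[1,4], I[4,4], I[4,7], I[5,5]^2.
μ_θ-semistable layers: μ^(1)=40; μ^(2)=27; μ^(3)=-12; μ^(4)=-25; μ^(5)=-38

((0, 1, 0, 2, 0, 0, 0); (0, 1, 1, 0, 0, 0, 0); (0, 0, 0, 1, 1, 1, 1); (0, 0, 0, 0, 2, 0, 0); (2, 0, 0, 0, 0, 0, 0))


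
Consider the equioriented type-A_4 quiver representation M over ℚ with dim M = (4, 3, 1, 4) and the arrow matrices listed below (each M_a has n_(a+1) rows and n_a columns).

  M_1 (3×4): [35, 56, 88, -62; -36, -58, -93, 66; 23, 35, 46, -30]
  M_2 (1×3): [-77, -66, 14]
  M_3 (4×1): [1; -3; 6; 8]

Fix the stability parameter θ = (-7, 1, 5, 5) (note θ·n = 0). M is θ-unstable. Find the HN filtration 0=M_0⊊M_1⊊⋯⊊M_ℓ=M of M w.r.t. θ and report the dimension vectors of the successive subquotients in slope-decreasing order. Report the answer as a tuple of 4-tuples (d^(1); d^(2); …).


Interval decomposition of M: I[1,1], I[1,2]^2, I[1,4], I[4,4]^3.
HN type (ℓ=3): μ^(1)=5; μ^(2)=1; μ^(3)=-7

((0, 0, 1, 4); (0, 3, 0, 0); (4, 0, 0, 0))


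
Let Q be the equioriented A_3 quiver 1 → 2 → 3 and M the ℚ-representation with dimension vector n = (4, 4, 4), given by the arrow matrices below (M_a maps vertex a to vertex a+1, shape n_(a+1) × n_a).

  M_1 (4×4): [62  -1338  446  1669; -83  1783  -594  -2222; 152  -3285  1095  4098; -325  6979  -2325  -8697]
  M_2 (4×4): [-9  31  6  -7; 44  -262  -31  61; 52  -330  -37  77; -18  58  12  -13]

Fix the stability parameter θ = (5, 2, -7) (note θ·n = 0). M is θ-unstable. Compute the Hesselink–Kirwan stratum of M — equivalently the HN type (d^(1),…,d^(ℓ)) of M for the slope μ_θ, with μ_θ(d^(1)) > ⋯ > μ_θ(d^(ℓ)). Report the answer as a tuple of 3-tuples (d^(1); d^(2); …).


Interval decomposition of M: I[1,2], I[1,3]^3, I[3,3].
HN type (ℓ=3): μ^(1)=7/2; μ^(2)=0; μ^(3)=-7

((1, 1, 0); (3, 3, 3); (0, 0, 1))


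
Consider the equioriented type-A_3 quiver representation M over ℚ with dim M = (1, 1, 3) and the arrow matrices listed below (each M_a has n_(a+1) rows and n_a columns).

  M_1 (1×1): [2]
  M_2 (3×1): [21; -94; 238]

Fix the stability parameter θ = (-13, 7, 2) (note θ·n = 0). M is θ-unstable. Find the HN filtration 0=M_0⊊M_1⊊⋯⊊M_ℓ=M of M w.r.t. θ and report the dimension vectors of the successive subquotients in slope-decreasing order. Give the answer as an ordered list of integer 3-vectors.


Interval decomposition of M: I[1,3], I[3,3]^2.
HN type (ℓ=3): μ^(1)=9/2; μ^(2)=2; μ^(3)=-13

((0, 1, 1); (0, 0, 2); (1, 0, 0))


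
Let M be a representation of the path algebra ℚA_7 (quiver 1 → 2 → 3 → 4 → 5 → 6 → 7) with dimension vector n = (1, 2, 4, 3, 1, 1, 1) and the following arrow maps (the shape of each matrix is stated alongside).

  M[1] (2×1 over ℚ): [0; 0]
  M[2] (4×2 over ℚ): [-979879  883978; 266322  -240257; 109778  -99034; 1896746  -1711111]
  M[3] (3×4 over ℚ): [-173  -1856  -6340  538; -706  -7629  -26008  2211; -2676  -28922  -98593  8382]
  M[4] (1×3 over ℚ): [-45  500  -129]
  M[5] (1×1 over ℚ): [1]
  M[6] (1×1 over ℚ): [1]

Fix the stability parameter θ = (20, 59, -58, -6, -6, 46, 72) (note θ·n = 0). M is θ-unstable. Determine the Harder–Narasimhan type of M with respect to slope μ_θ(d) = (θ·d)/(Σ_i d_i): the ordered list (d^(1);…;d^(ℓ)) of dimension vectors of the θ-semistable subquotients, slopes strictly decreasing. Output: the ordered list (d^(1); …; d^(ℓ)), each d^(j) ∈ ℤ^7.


Via rank(M_{q-1}∘⋯∘M_p): M ≅ I[1,1], I[2,4], I[2,7], I[3,3], I[3,4].
μ_θ-semistable layers: μ^(1)=72; μ^(2)=46; μ^(3)=20; μ^(4)=-5/3; μ^(5)=-11/4; μ^(6)=-6; μ^(7)=-58

((0, 0, 0, 0, 0, 0, 1); (0, 0, 0, 0, 0, 1, 0); (1, 0, 0, 0, 0, 0, 0); (0, 1, 1, 1, 0, 0, 0); (0, 1, 1, 1, 1, 0, 0); (0, 0, 0, 1, 0, 0, 0); (0, 0, 2, 0, 0, 0, 0))


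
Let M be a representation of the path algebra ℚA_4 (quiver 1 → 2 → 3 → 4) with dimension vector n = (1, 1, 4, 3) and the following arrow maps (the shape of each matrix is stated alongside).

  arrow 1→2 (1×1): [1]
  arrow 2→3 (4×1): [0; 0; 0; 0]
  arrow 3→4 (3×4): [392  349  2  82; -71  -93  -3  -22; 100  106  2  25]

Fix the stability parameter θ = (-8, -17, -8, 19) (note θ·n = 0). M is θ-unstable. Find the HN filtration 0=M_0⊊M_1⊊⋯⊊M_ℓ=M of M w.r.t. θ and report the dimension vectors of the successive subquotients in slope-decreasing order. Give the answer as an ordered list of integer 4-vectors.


Interval decomposition of M: I[1,2], I[3,3], I[3,4]^3.
HN type (ℓ=3): μ^(1)=19; μ^(2)=-8; μ^(3)=-25/2

((0, 0, 0, 3); (0, 0, 4, 0); (1, 1, 0, 0))


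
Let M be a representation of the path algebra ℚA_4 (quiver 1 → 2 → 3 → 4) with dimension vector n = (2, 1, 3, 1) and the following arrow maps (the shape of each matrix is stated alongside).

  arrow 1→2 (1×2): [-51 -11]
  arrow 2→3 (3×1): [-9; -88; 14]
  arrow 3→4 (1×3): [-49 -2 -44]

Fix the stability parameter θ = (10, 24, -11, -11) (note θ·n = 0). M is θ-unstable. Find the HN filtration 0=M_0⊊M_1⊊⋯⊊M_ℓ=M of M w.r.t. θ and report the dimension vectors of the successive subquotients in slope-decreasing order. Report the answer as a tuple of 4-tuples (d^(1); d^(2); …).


Interval decomposition of M: I[1,1], I[1,4], I[3,3]^2.
HN type (ℓ=3): μ^(1)=10; μ^(2)=3; μ^(3)=-11

((1, 0, 0, 0); (1, 1, 1, 1); (0, 0, 2, 0))


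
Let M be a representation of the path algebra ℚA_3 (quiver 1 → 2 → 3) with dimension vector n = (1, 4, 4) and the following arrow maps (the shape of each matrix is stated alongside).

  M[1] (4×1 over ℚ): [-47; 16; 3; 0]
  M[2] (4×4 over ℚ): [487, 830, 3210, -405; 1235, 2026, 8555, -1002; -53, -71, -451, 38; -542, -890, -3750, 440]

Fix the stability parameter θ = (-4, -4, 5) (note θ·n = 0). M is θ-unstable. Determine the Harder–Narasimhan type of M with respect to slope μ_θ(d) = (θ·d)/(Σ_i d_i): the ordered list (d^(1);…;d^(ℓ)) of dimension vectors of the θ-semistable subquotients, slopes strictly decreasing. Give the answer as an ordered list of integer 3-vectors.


Via rank(M_{q-1}∘⋯∘M_p): M ≅ I[1,3], I[2,2], I[2,3]^2, I[3,3].
μ_θ-semistable layers: μ^(1)=5; μ^(2)=-4

((0, 0, 4); (1, 4, 0))


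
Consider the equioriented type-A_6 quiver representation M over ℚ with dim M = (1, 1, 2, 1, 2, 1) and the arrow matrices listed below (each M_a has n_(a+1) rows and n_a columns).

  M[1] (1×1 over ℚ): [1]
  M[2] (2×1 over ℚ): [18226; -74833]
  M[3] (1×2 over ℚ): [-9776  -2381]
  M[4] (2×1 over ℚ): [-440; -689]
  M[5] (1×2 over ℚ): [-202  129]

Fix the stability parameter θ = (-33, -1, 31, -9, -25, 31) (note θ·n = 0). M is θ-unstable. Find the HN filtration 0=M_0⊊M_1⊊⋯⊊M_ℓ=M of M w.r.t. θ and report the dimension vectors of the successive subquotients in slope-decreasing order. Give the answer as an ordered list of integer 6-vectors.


Barcode: M ≅ I[1,6], I[3,3], I[5,5]. HN layers by μ_θ (4 steps, strictly decreasing):
  μ^(1)=31; μ^(2)=-1; μ^(3)=-25; μ^(4)=-33

((0, 0, 1, 0, 0, 1); (0, 1, 1, 1, 1, 0); (0, 0, 0, 0, 1, 0); (1, 0, 0, 0, 0, 0))


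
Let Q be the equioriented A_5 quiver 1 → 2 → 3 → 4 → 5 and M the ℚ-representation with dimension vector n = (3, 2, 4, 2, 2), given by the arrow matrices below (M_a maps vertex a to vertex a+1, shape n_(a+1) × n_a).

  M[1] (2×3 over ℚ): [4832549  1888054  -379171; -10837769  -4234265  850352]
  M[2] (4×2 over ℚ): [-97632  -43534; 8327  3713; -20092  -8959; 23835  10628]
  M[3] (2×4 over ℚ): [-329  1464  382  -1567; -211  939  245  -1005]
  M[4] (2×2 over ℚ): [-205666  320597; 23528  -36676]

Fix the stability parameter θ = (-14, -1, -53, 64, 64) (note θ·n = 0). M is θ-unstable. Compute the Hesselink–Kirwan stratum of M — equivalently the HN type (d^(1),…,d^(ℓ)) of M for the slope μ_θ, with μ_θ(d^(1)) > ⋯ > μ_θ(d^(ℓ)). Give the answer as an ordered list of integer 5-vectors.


Via rank(M_{q-1}∘⋯∘M_p): M ≅ I[1,1], I[1,4], I[1,5], I[3,3]^2, I[5,5].
μ_θ-semistable layers: μ^(1)=64; μ^(2)=-14; μ^(3)=-68/3; μ^(4)=-53

((0, 0, 0, 2, 2); (1, 0, 0, 0, 0); (2, 2, 2, 0, 0); (0, 0, 2, 0, 0))


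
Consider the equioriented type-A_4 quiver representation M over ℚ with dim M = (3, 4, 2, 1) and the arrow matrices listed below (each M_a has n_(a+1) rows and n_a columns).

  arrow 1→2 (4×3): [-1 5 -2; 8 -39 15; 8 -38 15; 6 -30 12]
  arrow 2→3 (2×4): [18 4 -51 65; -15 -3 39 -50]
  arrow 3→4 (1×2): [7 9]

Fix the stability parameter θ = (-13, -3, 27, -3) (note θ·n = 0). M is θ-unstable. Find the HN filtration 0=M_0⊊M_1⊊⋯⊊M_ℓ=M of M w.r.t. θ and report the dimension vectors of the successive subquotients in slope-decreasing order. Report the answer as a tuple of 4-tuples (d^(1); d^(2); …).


Interval decomposition of M: I[1,2], I[1,3], I[1,4], I[2,2].
HN type (ℓ=4): μ^(1)=27; μ^(2)=12; μ^(3)=-3; μ^(4)=-13

((0, 0, 1, 0); (0, 0, 1, 1); (0, 4, 0, 0); (3, 0, 0, 0))


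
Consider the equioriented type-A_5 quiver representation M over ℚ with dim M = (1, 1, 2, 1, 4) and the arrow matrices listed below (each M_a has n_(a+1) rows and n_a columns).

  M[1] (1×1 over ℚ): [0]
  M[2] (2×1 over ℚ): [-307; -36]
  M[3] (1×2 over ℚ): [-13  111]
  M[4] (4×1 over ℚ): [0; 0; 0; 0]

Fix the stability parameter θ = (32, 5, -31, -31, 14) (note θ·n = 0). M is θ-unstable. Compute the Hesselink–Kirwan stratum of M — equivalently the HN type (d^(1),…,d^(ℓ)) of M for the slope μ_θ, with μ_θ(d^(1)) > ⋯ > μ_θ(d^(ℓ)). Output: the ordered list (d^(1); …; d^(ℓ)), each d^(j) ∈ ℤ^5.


Via rank(M_{q-1}∘⋯∘M_p): M ≅ I[1,1], I[2,4], I[3,3], I[5,5]^4.
μ_θ-semistable layers: μ^(1)=32; μ^(2)=14; μ^(3)=-19; μ^(4)=-31

((1, 0, 0, 0, 0); (0, 0, 0, 0, 4); (0, 1, 1, 1, 0); (0, 0, 1, 0, 0))


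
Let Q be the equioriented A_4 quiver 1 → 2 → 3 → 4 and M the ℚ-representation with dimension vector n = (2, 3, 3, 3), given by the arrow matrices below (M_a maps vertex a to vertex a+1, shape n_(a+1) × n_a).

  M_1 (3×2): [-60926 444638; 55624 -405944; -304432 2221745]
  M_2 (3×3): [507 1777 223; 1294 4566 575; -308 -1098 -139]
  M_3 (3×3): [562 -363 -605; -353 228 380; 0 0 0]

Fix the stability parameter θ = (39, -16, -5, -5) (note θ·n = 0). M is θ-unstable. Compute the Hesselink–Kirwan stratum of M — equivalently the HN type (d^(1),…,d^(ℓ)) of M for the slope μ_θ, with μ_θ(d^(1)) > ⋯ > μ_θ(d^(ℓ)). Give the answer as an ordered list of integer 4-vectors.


Interval decomposition of M: I[1,3], I[1,4], I[2,4], I[4,4].
HN type (ℓ=4): μ^(1)=6; μ^(2)=13/4; μ^(3)=-5; μ^(4)=-16

((1, 1, 1, 0); (1, 1, 1, 1); (0, 0, 1, 2); (0, 1, 0, 0))


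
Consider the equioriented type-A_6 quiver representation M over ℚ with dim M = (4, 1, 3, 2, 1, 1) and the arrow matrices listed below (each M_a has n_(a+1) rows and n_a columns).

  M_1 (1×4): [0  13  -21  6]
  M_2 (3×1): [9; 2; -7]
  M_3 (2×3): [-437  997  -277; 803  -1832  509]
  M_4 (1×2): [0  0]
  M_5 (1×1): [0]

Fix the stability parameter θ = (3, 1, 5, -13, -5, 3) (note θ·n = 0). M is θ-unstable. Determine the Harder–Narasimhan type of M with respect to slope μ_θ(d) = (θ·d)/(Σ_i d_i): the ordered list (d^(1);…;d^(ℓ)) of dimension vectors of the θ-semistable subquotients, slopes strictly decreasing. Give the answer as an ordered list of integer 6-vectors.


Interval decomposition of M: I[1,1]^3, I[1,3], I[3,4]^2, I[5,5], I[6,6].
HN type (ℓ=5): μ^(1)=5; μ^(2)=3; μ^(3)=2; μ^(4)=-4; μ^(5)=-5

((0, 0, 1, 0, 0, 0); (3, 0, 0, 0, 0, 1); (1, 1, 0, 0, 0, 0); (0, 0, 2, 2, 0, 0); (0, 0, 0, 0, 1, 0))


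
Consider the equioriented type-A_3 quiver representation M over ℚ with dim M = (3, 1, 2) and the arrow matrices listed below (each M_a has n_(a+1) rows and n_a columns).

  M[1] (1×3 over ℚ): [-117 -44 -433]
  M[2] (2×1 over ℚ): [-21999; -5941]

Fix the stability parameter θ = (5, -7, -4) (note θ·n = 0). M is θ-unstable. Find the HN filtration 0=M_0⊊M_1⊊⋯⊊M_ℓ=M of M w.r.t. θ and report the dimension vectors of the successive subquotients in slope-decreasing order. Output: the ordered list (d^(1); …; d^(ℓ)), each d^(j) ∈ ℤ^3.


Via rank(M_{q-1}∘⋯∘M_p): M ≅ I[1,1]^2, I[1,3], I[3,3].
μ_θ-semistable layers: μ^(1)=5; μ^(2)=-2; μ^(3)=-4

((2, 0, 0); (1, 1, 1); (0, 0, 1))


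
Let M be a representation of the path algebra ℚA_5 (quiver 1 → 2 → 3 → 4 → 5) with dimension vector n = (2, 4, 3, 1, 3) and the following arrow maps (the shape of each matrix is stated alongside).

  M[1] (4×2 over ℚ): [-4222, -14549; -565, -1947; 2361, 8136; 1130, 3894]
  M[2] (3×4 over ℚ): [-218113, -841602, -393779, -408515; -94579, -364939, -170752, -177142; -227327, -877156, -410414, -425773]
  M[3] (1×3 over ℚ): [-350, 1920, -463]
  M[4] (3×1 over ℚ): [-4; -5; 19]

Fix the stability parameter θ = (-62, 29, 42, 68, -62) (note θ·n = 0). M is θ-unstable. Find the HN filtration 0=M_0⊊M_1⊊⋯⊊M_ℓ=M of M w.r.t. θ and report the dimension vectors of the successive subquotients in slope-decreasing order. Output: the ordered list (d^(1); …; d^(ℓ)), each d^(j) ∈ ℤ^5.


Barcode: M ≅ I[1,3], I[1,5], I[2,2], I[2,3], I[5,5]^2. HN layers by μ_θ (4 steps, strictly decreasing):
  μ^(1)=42; μ^(2)=29; μ^(3)=77/4; μ^(4)=-62

((0, 0, 2, 0, 0); (0, 3, 0, 0, 0); (0, 1, 1, 1, 1); (2, 0, 0, 0, 2))


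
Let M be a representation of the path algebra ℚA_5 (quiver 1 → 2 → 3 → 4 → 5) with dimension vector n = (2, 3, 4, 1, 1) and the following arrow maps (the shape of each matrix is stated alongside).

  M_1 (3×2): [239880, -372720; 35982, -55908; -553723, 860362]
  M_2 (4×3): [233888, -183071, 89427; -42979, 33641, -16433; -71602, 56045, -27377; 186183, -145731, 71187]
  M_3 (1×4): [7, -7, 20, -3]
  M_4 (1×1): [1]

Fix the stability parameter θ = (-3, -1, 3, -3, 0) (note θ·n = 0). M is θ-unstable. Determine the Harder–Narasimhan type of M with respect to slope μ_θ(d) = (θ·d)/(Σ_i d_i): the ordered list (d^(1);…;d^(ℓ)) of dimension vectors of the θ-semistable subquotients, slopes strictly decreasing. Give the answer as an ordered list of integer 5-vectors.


Interval decomposition of M: I[1,1], I[1,5], I[2,2], I[2,3], I[3,3]^2.
HN type (ℓ=4): μ^(1)=3; μ^(2)=0; μ^(3)=-1; μ^(4)=-3

((0, 0, 3, 0, 0); (0, 0, 1, 1, 1); (0, 3, 0, 0, 0); (2, 0, 0, 0, 0))


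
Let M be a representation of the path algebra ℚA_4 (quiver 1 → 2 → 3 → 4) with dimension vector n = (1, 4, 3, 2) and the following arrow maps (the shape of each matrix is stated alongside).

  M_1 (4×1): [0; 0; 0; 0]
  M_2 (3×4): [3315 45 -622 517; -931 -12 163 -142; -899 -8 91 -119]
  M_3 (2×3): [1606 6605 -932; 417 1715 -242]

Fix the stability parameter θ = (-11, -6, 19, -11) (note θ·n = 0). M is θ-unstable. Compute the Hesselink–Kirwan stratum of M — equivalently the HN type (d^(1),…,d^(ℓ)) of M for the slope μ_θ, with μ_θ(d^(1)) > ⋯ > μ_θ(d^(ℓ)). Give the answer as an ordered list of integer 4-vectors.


Via rank(M_{q-1}∘⋯∘M_p): M ≅ I[1,1], I[2,2], I[2,3], I[2,4]^2.
μ_θ-semistable layers: μ^(1)=19; μ^(2)=4; μ^(3)=-6; μ^(4)=-11

((0, 0, 1, 0); (0, 0, 2, 2); (0, 4, 0, 0); (1, 0, 0, 0))


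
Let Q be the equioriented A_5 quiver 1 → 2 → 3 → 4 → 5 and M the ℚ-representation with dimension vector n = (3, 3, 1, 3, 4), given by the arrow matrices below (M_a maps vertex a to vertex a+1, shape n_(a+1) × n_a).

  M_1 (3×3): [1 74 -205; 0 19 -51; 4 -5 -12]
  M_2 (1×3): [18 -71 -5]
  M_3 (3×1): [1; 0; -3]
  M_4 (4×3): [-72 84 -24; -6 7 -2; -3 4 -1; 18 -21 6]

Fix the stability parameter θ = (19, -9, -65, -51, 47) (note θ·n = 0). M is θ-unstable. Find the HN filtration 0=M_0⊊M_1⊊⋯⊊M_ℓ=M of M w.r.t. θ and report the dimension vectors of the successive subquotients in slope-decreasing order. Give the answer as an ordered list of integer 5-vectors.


Via rank(M_{q-1}∘⋯∘M_p): M ≅ I[1,2]^2, I[1,4], I[4,5]^2, I[5,5]^2.
μ_θ-semistable layers: μ^(1)=47; μ^(2)=5; μ^(3)=-53/2; μ^(4)=-51

((0, 0, 0, 0, 4); (2, 2, 0, 0, 0); (1, 1, 1, 1, 0); (0, 0, 0, 2, 0))


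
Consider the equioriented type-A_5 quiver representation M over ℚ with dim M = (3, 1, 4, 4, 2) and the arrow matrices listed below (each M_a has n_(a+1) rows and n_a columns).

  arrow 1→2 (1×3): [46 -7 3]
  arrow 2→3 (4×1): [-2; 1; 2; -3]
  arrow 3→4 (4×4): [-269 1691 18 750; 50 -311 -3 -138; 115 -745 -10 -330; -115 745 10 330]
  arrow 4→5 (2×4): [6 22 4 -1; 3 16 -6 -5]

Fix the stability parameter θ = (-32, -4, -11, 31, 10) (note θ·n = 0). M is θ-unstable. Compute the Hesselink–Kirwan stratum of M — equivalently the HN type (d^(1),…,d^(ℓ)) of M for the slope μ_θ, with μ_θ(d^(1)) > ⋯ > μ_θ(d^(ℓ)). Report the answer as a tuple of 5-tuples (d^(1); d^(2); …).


Interval decomposition of M: I[1,1]^2, I[1,5], I[3,3]^2, I[3,4], I[4,4], I[4,5].
HN type (ℓ=5): μ^(1)=31; μ^(2)=41/2; μ^(3)=-15/2; μ^(4)=-11; μ^(5)=-32

((0, 0, 0, 2, 0); (0, 0, 0, 2, 2); (0, 1, 1, 0, 0); (0, 0, 3, 0, 0); (3, 0, 0, 0, 0))


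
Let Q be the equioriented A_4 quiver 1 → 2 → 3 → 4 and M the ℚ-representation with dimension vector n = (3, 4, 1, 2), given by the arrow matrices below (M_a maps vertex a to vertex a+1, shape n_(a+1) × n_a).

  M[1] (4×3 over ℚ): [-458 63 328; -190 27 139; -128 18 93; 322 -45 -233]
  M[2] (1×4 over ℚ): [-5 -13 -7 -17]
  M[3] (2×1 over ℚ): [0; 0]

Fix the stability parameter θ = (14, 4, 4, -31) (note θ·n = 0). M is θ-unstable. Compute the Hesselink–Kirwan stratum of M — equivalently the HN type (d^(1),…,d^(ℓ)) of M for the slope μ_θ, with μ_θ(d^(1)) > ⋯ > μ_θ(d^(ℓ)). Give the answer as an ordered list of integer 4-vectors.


Barcode: M ≅ I[1,1], I[1,2], I[1,3], I[2,2]^2, I[4,4]^2. HN layers by μ_θ (5 steps, strictly decreasing):
  μ^(1)=14; μ^(2)=9; μ^(3)=22/3; μ^(4)=4; μ^(5)=-31

((1, 0, 0, 0); (1, 1, 0, 0); (1, 1, 1, 0); (0, 2, 0, 0); (0, 0, 0, 2))


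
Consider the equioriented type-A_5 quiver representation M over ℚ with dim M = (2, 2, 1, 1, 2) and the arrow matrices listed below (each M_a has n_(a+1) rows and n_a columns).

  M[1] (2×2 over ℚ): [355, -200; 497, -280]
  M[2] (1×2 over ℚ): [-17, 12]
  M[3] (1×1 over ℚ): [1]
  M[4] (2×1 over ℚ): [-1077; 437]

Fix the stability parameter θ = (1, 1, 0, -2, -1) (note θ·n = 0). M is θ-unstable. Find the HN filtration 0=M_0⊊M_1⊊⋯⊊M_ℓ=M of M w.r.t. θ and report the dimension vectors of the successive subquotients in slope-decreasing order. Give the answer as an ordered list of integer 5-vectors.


Interval decomposition of M: I[1,1], I[1,5], I[2,2], I[5,5].
HN type (ℓ=3): μ^(1)=1; μ^(2)=-1/5; μ^(3)=-1

((1, 1, 0, 0, 0); (1, 1, 1, 1, 1); (0, 0, 0, 0, 1))


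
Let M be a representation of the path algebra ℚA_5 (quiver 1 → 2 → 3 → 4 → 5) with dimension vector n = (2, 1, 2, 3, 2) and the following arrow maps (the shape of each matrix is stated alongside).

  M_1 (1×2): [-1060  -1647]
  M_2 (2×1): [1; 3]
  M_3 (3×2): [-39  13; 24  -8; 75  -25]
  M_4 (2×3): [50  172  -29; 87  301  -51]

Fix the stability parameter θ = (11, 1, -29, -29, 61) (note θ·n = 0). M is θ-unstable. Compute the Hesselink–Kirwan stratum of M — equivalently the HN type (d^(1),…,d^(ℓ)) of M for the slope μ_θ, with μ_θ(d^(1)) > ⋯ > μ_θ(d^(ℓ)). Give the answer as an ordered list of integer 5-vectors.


Via rank(M_{q-1}∘⋯∘M_p): M ≅ I[1,1], I[1,3], I[3,5], I[4,4], I[4,5].
μ_θ-semistable layers: μ^(1)=61; μ^(2)=11; μ^(3)=-17/3; μ^(4)=-29

((0, 0, 0, 0, 2); (1, 0, 0, 0, 0); (1, 1, 1, 0, 0); (0, 0, 1, 3, 0))


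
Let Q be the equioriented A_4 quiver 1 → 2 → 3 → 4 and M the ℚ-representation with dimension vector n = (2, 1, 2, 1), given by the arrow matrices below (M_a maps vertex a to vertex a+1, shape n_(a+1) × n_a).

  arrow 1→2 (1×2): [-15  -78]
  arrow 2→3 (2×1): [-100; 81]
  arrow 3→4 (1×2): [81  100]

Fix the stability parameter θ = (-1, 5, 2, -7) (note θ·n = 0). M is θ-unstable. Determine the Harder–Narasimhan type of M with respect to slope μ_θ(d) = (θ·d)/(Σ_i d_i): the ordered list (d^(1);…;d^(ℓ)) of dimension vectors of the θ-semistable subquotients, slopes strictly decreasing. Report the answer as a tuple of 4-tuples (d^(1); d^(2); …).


Interval decomposition of M: I[1,1], I[1,3], I[3,4].
HN type (ℓ=3): μ^(1)=7/2; μ^(2)=-1; μ^(3)=-5/2

((0, 1, 1, 0); (2, 0, 0, 0); (0, 0, 1, 1))


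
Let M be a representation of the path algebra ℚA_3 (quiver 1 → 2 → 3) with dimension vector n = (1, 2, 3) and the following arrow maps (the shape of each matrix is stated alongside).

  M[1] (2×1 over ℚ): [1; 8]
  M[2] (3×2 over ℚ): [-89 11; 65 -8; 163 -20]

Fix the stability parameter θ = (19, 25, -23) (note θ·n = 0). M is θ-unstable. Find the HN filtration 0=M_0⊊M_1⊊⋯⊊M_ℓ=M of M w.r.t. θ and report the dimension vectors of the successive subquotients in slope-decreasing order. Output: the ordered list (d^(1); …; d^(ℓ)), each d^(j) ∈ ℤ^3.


Interval decomposition of M: I[1,3], I[2,3], I[3,3].
HN type (ℓ=3): μ^(1)=7; μ^(2)=1; μ^(3)=-23

((1, 1, 1); (0, 1, 1); (0, 0, 1))


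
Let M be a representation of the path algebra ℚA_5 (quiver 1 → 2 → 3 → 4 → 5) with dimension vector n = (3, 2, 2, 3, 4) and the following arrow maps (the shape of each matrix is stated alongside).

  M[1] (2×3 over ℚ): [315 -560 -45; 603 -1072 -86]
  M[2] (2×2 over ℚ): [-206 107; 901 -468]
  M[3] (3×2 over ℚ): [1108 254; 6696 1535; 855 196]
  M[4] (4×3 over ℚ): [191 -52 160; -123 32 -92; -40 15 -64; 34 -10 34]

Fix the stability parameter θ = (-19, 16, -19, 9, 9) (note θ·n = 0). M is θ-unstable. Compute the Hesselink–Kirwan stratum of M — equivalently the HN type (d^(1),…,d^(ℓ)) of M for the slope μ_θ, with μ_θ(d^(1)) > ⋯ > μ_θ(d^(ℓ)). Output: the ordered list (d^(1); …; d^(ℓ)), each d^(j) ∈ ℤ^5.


Interval decomposition of M: I[1,1], I[1,5]^2, I[4,5], I[5,5].
HN type (ℓ=3): μ^(1)=9; μ^(2)=-3/2; μ^(3)=-19

((0, 0, 0, 3, 4); (0, 2, 2, 0, 0); (3, 0, 0, 0, 0))


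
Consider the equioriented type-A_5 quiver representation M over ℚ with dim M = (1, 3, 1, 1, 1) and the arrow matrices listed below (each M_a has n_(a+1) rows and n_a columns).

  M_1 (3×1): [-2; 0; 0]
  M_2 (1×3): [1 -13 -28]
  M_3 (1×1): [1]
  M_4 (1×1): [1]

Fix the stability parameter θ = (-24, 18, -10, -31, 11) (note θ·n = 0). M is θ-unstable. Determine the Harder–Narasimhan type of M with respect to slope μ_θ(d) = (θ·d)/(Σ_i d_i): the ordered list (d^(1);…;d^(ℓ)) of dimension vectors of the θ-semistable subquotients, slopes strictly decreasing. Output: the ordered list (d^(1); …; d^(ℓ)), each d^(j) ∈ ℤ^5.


Interval decomposition of M: I[1,5], I[2,2]^2.
HN type (ℓ=4): μ^(1)=18; μ^(2)=11; μ^(3)=-23/3; μ^(4)=-24

((0, 2, 0, 0, 0); (0, 0, 0, 0, 1); (0, 1, 1, 1, 0); (1, 0, 0, 0, 0))


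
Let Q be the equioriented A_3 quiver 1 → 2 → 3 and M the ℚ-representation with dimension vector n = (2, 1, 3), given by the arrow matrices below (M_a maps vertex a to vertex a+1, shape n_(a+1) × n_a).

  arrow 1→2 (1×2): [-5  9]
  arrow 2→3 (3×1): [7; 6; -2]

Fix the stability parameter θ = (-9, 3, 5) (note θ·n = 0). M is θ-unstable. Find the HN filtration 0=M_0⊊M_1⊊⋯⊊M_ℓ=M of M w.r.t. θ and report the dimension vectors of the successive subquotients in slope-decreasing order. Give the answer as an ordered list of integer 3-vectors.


Interval decomposition of M: I[1,1], I[1,3], I[3,3]^2.
HN type (ℓ=3): μ^(1)=5; μ^(2)=3; μ^(3)=-9

((0, 0, 3); (0, 1, 0); (2, 0, 0))


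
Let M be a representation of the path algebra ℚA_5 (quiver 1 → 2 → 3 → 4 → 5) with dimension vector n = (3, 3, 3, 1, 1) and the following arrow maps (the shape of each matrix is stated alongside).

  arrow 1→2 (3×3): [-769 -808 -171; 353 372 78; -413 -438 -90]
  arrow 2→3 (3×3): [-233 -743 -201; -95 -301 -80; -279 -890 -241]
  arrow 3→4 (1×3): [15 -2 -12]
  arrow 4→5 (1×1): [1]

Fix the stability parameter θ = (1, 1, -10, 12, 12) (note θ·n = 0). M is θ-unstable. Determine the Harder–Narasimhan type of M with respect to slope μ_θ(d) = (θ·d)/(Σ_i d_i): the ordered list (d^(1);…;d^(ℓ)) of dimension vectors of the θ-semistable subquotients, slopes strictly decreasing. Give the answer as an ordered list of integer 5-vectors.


Via rank(M_{q-1}∘⋯∘M_p): M ≅ I[1,3]^2, I[1,5].
μ_θ-semistable layers: μ^(1)=12; μ^(2)=-8/3

((0, 0, 0, 1, 1); (3, 3, 3, 0, 0))


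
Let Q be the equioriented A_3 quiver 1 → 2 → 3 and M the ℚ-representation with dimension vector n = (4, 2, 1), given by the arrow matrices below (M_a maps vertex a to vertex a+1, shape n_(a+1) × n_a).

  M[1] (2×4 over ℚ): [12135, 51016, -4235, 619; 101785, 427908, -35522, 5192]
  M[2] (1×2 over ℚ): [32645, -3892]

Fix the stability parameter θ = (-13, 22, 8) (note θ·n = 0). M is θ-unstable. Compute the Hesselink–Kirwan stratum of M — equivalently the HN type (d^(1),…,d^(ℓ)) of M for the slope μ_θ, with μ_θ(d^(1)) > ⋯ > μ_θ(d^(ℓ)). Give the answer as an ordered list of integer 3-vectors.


Interval decomposition of M: I[1,1]^2, I[1,2], I[1,3].
HN type (ℓ=3): μ^(1)=22; μ^(2)=15; μ^(3)=-13

((0, 1, 0); (0, 1, 1); (4, 0, 0))


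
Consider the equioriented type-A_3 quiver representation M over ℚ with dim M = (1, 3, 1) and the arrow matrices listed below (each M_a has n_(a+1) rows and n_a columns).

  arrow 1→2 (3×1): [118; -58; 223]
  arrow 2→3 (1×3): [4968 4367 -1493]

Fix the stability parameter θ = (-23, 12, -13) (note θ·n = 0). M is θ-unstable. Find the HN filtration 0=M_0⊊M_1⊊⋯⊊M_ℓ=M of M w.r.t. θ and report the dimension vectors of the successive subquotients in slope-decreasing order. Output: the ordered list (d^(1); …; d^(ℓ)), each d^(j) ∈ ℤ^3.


Via rank(M_{q-1}∘⋯∘M_p): M ≅ I[1,3], I[2,2]^2.
μ_θ-semistable layers: μ^(1)=12; μ^(2)=-1/2; μ^(3)=-23

((0, 2, 0); (0, 1, 1); (1, 0, 0))


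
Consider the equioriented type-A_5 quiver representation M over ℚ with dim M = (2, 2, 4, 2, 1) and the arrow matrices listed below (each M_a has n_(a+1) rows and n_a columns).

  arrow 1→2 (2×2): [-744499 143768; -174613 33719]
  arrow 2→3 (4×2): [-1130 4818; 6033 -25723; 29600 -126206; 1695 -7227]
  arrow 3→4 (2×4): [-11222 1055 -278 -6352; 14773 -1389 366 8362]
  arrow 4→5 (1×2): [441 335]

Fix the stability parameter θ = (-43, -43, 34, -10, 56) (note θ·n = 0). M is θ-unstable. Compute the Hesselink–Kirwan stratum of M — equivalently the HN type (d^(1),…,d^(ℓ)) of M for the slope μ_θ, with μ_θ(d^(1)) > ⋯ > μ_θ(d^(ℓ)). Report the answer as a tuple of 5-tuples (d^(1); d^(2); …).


Barcode: M ≅ I[1,4], I[1,5], I[3,3]^2. HN layers by μ_θ (4 steps, strictly decreasing):
  μ^(1)=56; μ^(2)=34; μ^(3)=12; μ^(4)=-43

((0, 0, 0, 0, 1); (0, 0, 2, 0, 0); (0, 0, 2, 2, 0); (2, 2, 0, 0, 0))


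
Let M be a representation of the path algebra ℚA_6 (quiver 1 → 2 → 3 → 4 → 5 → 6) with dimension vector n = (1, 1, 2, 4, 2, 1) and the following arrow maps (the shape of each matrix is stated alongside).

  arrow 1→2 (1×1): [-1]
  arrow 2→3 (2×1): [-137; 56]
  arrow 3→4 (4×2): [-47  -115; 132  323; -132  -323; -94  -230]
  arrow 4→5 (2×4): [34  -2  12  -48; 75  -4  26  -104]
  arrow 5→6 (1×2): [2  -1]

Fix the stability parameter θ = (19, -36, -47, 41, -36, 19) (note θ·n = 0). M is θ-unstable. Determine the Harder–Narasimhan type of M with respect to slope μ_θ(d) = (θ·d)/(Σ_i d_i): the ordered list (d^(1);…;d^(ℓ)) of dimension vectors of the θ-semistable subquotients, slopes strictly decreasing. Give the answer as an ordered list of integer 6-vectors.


Barcode: M ≅ I[1,6], I[3,5], I[4,4]^2. HN layers by μ_θ (5 steps, strictly decreasing):
  μ^(1)=41; μ^(2)=19; μ^(3)=5/2; μ^(4)=-64/3; μ^(5)=-47

((0, 0, 0, 2, 0, 0); (0, 0, 0, 0, 0, 1); (0, 0, 0, 2, 2, 0); (1, 1, 1, 0, 0, 0); (0, 0, 1, 0, 0, 0))


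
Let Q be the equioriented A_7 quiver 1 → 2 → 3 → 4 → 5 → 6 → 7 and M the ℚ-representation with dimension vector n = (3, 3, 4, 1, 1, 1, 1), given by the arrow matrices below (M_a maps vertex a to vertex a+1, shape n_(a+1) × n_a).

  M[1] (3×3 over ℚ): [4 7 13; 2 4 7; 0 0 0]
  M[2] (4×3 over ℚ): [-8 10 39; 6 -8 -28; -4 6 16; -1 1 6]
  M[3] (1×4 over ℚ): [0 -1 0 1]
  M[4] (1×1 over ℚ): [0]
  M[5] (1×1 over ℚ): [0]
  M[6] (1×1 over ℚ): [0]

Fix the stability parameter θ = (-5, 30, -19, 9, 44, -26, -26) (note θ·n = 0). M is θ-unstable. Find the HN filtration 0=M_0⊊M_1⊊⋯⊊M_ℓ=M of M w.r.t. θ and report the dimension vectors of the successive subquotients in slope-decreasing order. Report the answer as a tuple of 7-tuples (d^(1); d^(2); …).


Barcode: M ≅ I[1,1], I[1,3], I[1,4], I[2,3], I[3,3], I[5,5], I[6,6], I[7,7]. HN layers by μ_θ (6 steps, strictly decreasing):
  μ^(1)=44; μ^(2)=9; μ^(3)=11/2; μ^(4)=-5; μ^(5)=-19; μ^(6)=-26

((0, 0, 0, 0, 1, 0, 0); (0, 0, 0, 1, 0, 0, 0); (0, 3, 3, 0, 0, 0, 0); (3, 0, 0, 0, 0, 0, 0); (0, 0, 1, 0, 0, 0, 0); (0, 0, 0, 0, 0, 1, 1))


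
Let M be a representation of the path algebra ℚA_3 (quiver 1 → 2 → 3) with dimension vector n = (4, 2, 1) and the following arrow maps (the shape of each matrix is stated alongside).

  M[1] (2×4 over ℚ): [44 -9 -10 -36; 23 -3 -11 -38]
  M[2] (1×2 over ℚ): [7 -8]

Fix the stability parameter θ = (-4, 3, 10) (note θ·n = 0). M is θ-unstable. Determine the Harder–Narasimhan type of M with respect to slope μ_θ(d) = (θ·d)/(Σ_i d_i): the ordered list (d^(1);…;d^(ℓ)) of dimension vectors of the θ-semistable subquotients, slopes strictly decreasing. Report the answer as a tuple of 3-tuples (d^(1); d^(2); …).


Interval decomposition of M: I[1,1]^2, I[1,2], I[1,3].
HN type (ℓ=3): μ^(1)=10; μ^(2)=3; μ^(3)=-4

((0, 0, 1); (0, 2, 0); (4, 0, 0))


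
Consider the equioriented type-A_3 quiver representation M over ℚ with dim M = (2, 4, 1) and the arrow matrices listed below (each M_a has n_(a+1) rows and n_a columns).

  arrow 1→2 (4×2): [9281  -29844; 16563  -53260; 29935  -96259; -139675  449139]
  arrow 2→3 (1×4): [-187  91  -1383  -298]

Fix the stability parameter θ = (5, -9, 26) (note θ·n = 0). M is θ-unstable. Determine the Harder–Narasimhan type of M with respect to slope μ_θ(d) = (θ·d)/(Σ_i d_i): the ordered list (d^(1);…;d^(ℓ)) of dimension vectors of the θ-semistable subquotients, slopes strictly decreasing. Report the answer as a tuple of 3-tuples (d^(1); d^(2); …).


Interval decomposition of M: I[1,2], I[1,3], I[2,2]^2.
HN type (ℓ=3): μ^(1)=26; μ^(2)=-2; μ^(3)=-9

((0, 0, 1); (2, 2, 0); (0, 2, 0))


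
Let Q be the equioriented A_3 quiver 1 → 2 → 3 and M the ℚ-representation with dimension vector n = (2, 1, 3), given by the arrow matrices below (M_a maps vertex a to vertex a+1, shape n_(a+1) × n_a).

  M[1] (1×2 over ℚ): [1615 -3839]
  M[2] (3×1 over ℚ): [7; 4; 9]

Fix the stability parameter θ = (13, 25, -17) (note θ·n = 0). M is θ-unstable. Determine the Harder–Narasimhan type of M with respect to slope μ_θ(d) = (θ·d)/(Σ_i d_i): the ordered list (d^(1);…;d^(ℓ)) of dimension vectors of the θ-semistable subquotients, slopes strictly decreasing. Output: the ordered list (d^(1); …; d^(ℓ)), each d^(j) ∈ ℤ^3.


Barcode: M ≅ I[1,1], I[1,3], I[3,3]^2. HN layers by μ_θ (3 steps, strictly decreasing):
  μ^(1)=13; μ^(2)=7; μ^(3)=-17

((1, 0, 0); (1, 1, 1); (0, 0, 2))


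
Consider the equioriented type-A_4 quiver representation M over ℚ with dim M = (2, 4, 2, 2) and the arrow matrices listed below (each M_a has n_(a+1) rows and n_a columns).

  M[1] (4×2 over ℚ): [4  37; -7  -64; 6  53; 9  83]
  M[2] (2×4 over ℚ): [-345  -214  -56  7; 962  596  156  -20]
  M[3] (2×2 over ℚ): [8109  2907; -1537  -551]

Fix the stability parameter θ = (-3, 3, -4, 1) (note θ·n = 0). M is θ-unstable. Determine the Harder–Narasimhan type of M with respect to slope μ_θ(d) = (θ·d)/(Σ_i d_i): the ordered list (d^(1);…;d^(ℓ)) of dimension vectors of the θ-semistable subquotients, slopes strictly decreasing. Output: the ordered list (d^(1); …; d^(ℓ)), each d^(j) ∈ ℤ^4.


Interval decomposition of M: I[1,3], I[1,4], I[2,2]^2, I[4,4].
HN type (ℓ=4): μ^(1)=3; μ^(2)=1; μ^(3)=-1/2; μ^(4)=-3

((0, 2, 0, 0); (0, 0, 0, 2); (0, 2, 2, 0); (2, 0, 0, 0))


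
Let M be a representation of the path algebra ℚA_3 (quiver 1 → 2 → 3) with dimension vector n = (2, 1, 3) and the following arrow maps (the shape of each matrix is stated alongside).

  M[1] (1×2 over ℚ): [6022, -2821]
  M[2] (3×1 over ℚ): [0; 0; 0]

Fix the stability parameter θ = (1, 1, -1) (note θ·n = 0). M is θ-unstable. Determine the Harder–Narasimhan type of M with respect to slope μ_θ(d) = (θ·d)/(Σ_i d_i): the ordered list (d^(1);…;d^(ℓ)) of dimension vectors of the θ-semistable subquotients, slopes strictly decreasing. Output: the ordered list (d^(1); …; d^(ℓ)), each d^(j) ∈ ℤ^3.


Via rank(M_{q-1}∘⋯∘M_p): M ≅ I[1,1], I[1,2], I[3,3]^3.
μ_θ-semistable layers: μ^(1)=1; μ^(2)=-1

((2, 1, 0); (0, 0, 3))


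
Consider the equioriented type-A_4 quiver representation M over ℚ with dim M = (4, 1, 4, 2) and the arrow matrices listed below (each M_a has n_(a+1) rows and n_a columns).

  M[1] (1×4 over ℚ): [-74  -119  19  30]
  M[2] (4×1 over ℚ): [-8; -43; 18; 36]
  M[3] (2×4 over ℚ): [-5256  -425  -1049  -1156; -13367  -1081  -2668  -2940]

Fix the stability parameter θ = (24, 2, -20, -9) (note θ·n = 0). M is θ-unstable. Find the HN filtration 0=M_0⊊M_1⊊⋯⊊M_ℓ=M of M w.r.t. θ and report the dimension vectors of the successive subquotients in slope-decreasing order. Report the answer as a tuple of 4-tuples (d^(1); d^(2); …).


Via rank(M_{q-1}∘⋯∘M_p): M ≅ I[1,1]^3, I[1,4], I[3,3]^2, I[3,4].
μ_θ-semistable layers: μ^(1)=24; μ^(2)=-3/4; μ^(3)=-9; μ^(4)=-20

((3, 0, 0, 0); (1, 1, 1, 1); (0, 0, 0, 1); (0, 0, 3, 0))
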